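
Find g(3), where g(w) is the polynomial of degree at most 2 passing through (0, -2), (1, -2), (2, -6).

Using Newton's divided-difference form:
g[0,1] = (-2 - (-2)) / (1 - 0) = 0
g[1,2] = (-6 - (-2)) / (2 - 1) = -4
g[0,1,2] = (-4 - 0) / (2 - 0) = -2
g(3) = -2 + 0·(3) + (-2)·(3)·(2) = -14

-14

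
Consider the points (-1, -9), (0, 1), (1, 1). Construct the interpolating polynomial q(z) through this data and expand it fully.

q(z) = -5z^2 + 5z + 1

Newton's divided differences:
q[-1,0] = (1 - (-9)) / (0 - (-1)) = 10
q[0,1] = (1 - 1) / (1 - 0) = 0
q[-1,0,1] = (0 - 10) / (1 - (-1)) = -5
q(z) = -9 + 10·(z + 1) + (-5)·(z + 1)z
Expanding: q(z) = -5z^2 + 5z + 1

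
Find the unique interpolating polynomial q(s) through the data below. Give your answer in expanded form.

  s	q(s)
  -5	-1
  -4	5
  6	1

Build the Lagrange basis polynomials:
L_0(s) = (s + 4)(s - 6) / [11] = (1/11)s^2 - (2/11)s - 24/11
L_1(s) = (s + 5)(s - 6) / [-10] = -(1/10)s^2 + (1/10)s + 3
L_2(s) = (s + 5)(s + 4) / [110] = (1/110)s^2 + (9/110)s + 2/11
q(s) = (-1)·L_0 + 5·L_1 + 1·L_2
  (-1)·L_0(s) = -(1/11)s^2 + (2/11)s + 24/11
  5·L_1(s) = -(1/2)s^2 + (1/2)s + 15
  1·L_2(s) = (1/110)s^2 + (9/110)s + 2/11
Adding term by term: -(32/55)s^2 + (42/55)s + 191/11

q(s) = -(32/55)s^2 + (42/55)s + 191/11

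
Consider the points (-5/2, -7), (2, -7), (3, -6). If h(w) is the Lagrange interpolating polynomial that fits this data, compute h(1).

-84/11

L_0(1) = (-1)·(-2)/[(-9/2)·(-11/2)] = 8/99
L_1(1) = (7/2)·(-2)/[(9/2)·(-1)] = 14/9
L_2(1) = (7/2)·(-1)/[(11/2)·(1)] = -7/11
Sum: (-7)·(8/99) + (-7)·(14/9) + (-6)·(-7/11) = -84/11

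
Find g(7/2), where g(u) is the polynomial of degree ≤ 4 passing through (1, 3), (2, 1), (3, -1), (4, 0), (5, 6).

Using Newton's divided-difference form:
g[1,2] = (1 - 3) / (2 - 1) = -2
g[2,3] = (-1 - 1) / (3 - 2) = -2
g[3,4] = (0 - (-1)) / (4 - 3) = 1
g[4,5] = (6 - 0) / (5 - 4) = 6
g[1,2,3] = (-2 - (-2)) / (3 - 1) = 0
g[2,3,4] = (1 - (-2)) / (4 - 2) = 3/2
g[3,4,5] = (6 - 1) / (5 - 3) = 5/2
g[1,2,3,4] = (3/2 - 0) / (4 - 1) = 1/2
g[2,3,4,5] = (5/2 - 3/2) / (5 - 2) = 1/3
g[1,2,3,4,5] = (1/3 - 1/2) / (5 - 1) = -1/24
g(7/2) = 3 + (-2)·(5/2) + 0·(5/2)·(3/2) + (1/2)·(5/2)·(3/2)·(1/2) + (-1/24)·(5/2)·(3/2)·(1/2)·(-1/2) = -131/128

-131/128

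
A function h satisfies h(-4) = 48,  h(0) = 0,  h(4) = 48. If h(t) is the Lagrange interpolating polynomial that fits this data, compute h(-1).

L_0(-1) = (-1)·(-5)/[(-4)·(-8)] = 5/32
L_1(-1) = (3)·(-5)/[(4)·(-4)] = 15/16
L_2(-1) = (3)·(-1)/[(8)·(4)] = -3/32
Sum: 48·(5/32) + 0 + 48·(-3/32) = 3

3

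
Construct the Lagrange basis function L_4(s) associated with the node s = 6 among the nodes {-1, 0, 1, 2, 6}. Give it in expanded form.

L_4(s) = (s + 1)s(s - 1)(s - 2) / [(7)·(6)·(5)·(4)]
       = (s^4 - 2s^3 - s^2 + 2s) / (840)

L_4(s) = (1/840)s^4 - (1/420)s^3 - (1/840)s^2 + (1/420)s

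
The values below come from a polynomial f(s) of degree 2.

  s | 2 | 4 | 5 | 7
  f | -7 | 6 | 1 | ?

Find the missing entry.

-32

The 3 known values determine f uniquely (degree ≤ 2).
L_0(7) = (3)·(2)/[(-2)·(-3)] = 1
L_1(7) = (5)·(2)/[(2)·(-1)] = -5
L_2(7) = (5)·(3)/[(3)·(1)] = 5
Sum: (-7)·(1) + 6·(-5) + 1·(5) = -32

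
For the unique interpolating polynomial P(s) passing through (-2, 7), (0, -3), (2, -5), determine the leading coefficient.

The leading coefficient equals the top divided difference P[-2,0,2].
P[-2,0] = (-3 - 7) / (0 - (-2)) = -5
P[0,2] = (-5 - (-3)) / (2 - 0) = -1
P[-2,0,2] = (-1 - (-5)) / (2 - (-2)) = 1

1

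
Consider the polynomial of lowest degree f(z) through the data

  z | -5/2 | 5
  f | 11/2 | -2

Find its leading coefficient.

The leading coefficient equals the top divided difference f[-5/2,5].
f[-5/2,5] = (-2 - 11/2) / (5 - (-5/2)) = -1

-1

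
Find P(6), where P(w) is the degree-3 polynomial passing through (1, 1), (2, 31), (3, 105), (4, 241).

771

L_0(6) = (4)·(3)·(2)/[(-1)·(-2)·(-3)] = -4
L_1(6) = (5)·(3)·(2)/[(1)·(-1)·(-2)] = 15
L_2(6) = (5)·(4)·(2)/[(2)·(1)·(-1)] = -20
L_3(6) = (5)·(4)·(3)/[(3)·(2)·(1)] = 10
Sum: 1·(-4) + 31·(15) + 105·(-20) + 241·(10) = 771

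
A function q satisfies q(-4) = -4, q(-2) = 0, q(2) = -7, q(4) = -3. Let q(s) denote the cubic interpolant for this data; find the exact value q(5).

Evaluate each Lagrange basis at s = 5:
L_0(5) = (7)·(3)·(1)/[(-2)·(-6)·(-8)] = -7/32
L_1(5) = (9)·(3)·(1)/[(2)·(-4)·(-6)] = 9/16
L_2(5) = (9)·(7)·(1)/[(6)·(4)·(-2)] = -21/16
L_3(5) = (9)·(7)·(3)/[(8)·(6)·(2)] = 63/32
Sum: (-4)·(-7/32) + 0 + (-7)·(-21/16) + (-3)·(63/32) = 133/32

133/32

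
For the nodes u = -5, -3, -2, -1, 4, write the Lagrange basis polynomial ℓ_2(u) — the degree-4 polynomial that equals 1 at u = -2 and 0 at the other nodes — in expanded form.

ℓ_2(u) = (u + 5)(u + 3)(u + 1)(u - 4) / [(3)·(1)·(-1)·(-6)]
       = (u^4 + 5u^3 - 13u^2 - 77u - 60) / (18)

ℓ_2(u) = (1/18)u^4 + (5/18)u^3 - (13/18)u^2 - (77/18)u - 10/3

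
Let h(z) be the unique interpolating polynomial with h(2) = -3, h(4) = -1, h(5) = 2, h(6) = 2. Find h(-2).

Using Newton's divided-difference form:
h[2,4] = (-1 - (-3)) / (4 - 2) = 1
h[4,5] = (2 - (-1)) / (5 - 4) = 3
h[5,6] = (2 - 2) / (6 - 5) = 0
h[2,4,5] = (3 - 1) / (5 - 2) = 2/3
h[4,5,6] = (0 - 3) / (6 - 4) = -3/2
h[2,4,5,6] = (-3/2 - 2/3) / (6 - 2) = -13/24
h(-2) = -3 + 1·(-4) + (2/3)·(-4)·(-6) + (-13/24)·(-4)·(-6)·(-7) = 100

100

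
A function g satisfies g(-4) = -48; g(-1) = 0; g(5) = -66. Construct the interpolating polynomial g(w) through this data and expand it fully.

Build the Lagrange basis polynomials:
L_0(w) = (w + 1)(w - 5) / [27] = (1/27)w^2 - (4/27)w - 5/27
L_1(w) = (w + 4)(w - 5) / [-18] = -(1/18)w^2 + (1/18)w + 10/9
L_2(w) = (w + 4)(w + 1) / [54] = (1/54)w^2 + (5/54)w + 2/27
g(w) = (-48)·L_0 + 0·L_1 + (-66)·L_2
  (-48)·L_0(w) = -(16/9)w^2 + (64/9)w + 80/9
  0·L_1(w) = 0
  (-66)·L_2(w) = -(11/9)w^2 - (55/9)w - 44/9
Adding term by term: -3w^2 + w + 4

g(w) = -3w^2 + w + 4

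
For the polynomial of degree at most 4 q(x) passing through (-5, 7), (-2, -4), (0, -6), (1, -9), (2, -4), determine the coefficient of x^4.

41/210

L_0(x) = (x + 2)x(x - 1)(x - 2) / [630] = (1/630)x^4 - (1/630)x^3 - (2/315)x^2 + (2/315)x
L_1(x) = (x + 5)x(x - 1)(x - 2) / [-72] = -(1/72)x^4 - (1/36)x^3 + (13/72)x^2 - (5/36)x
L_2(x) = (x + 5)(x + 2)(x - 1)(x - 2) / [20] = (1/20)x^4 + (1/5)x^3 - (9/20)x^2 - (4/5)x + 1
L_3(x) = (x + 5)(x + 2)x(x - 2) / [-18] = -(1/18)x^4 - (5/18)x^3 + (2/9)x^2 + (10/9)x
L_4(x) = (x + 5)(x + 2)x(x - 1) / [56] = (1/56)x^4 + (3/28)x^3 + (3/56)x^2 - (5/28)x
q(x) = 7·L_0 + (-4)·L_1 + (-6)·L_2 + (-9)·L_3 + (-4)·L_4
Only the coefficient of x^4 is needed; take it from each L_i and combine:
7·(1/630) + (-4)·(-1/72) + (-6)·(1/20) + (-9)·(-1/18) + (-4)·(1/56) = 41/210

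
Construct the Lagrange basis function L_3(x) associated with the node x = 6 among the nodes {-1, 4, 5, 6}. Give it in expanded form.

L_3(x) = (x + 1)(x - 4)(x - 5) / [(7)·(2)·(1)]
       = (x^3 - 8x^2 + 11x + 20) / (14)

L_3(x) = (1/14)x^3 - (4/7)x^2 + (11/14)x + 10/7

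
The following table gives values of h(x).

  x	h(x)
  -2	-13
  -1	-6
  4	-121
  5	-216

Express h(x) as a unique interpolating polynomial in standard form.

L_0(x) = (x + 1)(x - 4)(x - 5) / [-42] = -(1/42)x^3 + (4/21)x^2 - (11/42)x - 10/21
L_1(x) = (x + 2)(x - 4)(x - 5) / [30] = (1/30)x^3 - (7/30)x^2 + (1/15)x + 4/3
L_2(x) = (x + 2)(x + 1)(x - 5) / [-30] = -(1/30)x^3 + (1/15)x^2 + (13/30)x + 1/3
L_3(x) = (x + 2)(x + 1)(x - 4) / [42] = (1/42)x^3 - (1/42)x^2 - (5/21)x - 4/21
h(x) = (-13)·L_0 + (-6)·L_1 + (-121)·L_2 + (-216)·L_3
  (-13)·L_0(x) = (13/42)x^3 - (52/21)x^2 + (143/42)x + 130/21
  (-6)·L_1(x) = -(1/5)x^3 + (7/5)x^2 - (2/5)x - 8
  (-121)·L_2(x) = (121/30)x^3 - (121/15)x^2 - (1573/30)x - 121/3
  (-216)·L_3(x) = -(36/7)x^3 + (36/7)x^2 + (360/7)x + 288/7
Adding term by term: -x^3 - 4x^2 + 2x - 1

h(x) = -x^3 - 4x^2 + 2x - 1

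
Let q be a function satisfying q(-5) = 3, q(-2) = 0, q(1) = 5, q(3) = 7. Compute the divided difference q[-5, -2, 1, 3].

-13/180

q[-5,-2] = (0 - 3) / (-2 - (-5)) = -1
q[-2,1] = (5 - 0) / (1 - (-2)) = 5/3
q[1,3] = (7 - 5) / (3 - 1) = 1
q[-5,-2,1] = (5/3 - (-1)) / (1 - (-5)) = 4/9
q[-2,1,3] = (1 - 5/3) / (3 - (-2)) = -2/15
q[-5,-2,1,3] = (-2/15 - 4/9) / (3 - (-5)) = -13/180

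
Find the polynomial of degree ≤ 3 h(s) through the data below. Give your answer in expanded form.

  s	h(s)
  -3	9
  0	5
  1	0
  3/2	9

L_0(s) = s(s - 1)(s - 3/2) / [-54] = -(1/54)s^3 + (5/108)s^2 - (1/36)s
L_1(s) = (s + 3)(s - 1)(s - 3/2) / [9/2] = (2/9)s^3 + (1/9)s^2 - (4/3)s + 1
L_2(s) = (s + 3)s(s - 3/2) / [-2] = -(1/2)s^3 - (3/4)s^2 + (9/4)s
L_3(s) = (s + 3)s(s - 1) / [27/8] = (8/27)s^3 + (16/27)s^2 - (8/9)s
h(s) = 9·L_0 + 5·L_1 + 0·L_2 + 9·L_3
  9·L_0(s) = -(1/6)s^3 + (5/12)s^2 - (1/4)s
  5·L_1(s) = (10/9)s^3 + (5/9)s^2 - (20/3)s + 5
  0·L_2(s) = 0
  9·L_3(s) = (8/3)s^3 + (16/3)s^2 - 8s
Adding term by term: (65/18)s^3 + (227/36)s^2 - (179/12)s + 5

h(s) = (65/18)s^3 + (227/36)s^2 - (179/12)s + 5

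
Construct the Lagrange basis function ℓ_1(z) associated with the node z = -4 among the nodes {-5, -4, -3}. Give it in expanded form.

ℓ_1(z) = (z + 5)(z + 3) / [(1)·(-1)]
       = (z^2 + 8z + 15) / (-1)

ℓ_1(z) = -z^2 - 8z - 15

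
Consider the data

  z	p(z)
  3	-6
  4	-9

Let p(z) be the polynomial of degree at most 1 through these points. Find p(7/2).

Evaluate each Lagrange basis at z = 7/2:
L_0(7/2) = (-1/2)/[(-1)] = 1/2
L_1(7/2) = (1/2)/[(1)] = 1/2
Sum: (-6)·(1/2) + (-9)·(1/2) = -15/2

-15/2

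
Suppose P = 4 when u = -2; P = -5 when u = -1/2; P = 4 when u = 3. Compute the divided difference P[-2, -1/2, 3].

12/7

P[-2,-1/2] = (-5 - 4) / (-1/2 - (-2)) = -6
P[-1/2,3] = (4 - (-5)) / (3 - (-1/2)) = 18/7
P[-2,-1/2,3] = (18/7 - (-6)) / (3 - (-2)) = 12/7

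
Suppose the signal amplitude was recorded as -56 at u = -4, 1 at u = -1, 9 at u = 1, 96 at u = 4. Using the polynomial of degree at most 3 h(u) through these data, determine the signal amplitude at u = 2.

Evaluate each Lagrange basis at u = 2:
L_0(2) = (3)·(1)·(-2)/[(-3)·(-5)·(-8)] = 1/20
L_1(2) = (6)·(1)·(-2)/[(3)·(-2)·(-5)] = -2/5
L_2(2) = (6)·(3)·(-2)/[(5)·(2)·(-3)] = 6/5
L_3(2) = (6)·(3)·(1)/[(8)·(5)·(3)] = 3/20
Sum: (-56)·(1/20) + 1·(-2/5) + 9·(6/5) + 96·(3/20) = 22

22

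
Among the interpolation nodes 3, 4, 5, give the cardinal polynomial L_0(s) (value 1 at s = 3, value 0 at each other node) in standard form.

L_0(s) = (s - 4)(s - 5) / [(-1)·(-2)]
       = (s^2 - 9s + 20) / (2)

L_0(s) = (1/2)s^2 - (9/2)s + 10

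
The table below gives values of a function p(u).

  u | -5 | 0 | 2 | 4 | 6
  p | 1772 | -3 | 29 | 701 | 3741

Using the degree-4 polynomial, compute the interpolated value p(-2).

29

Using Newton's divided-difference form:
p[-5,0] = (-3 - 1772) / (0 - (-5)) = -355
p[0,2] = (29 - (-3)) / (2 - 0) = 16
p[2,4] = (701 - 29) / (4 - 2) = 336
p[4,6] = (3741 - 701) / (6 - 4) = 1520
p[-5,0,2] = (16 - (-355)) / (2 - (-5)) = 53
p[0,2,4] = (336 - 16) / (4 - 0) = 80
p[2,4,6] = (1520 - 336) / (6 - 2) = 296
p[-5,0,2,4] = (80 - 53) / (4 - (-5)) = 3
p[0,2,4,6] = (296 - 80) / (6 - 0) = 36
p[-5,0,2,4,6] = (36 - 3) / (6 - (-5)) = 3
p(-2) = 1772 + (-355)·(3) + 53·(3)·(-2) + 3·(3)·(-2)·(-4) + 3·(3)·(-2)·(-4)·(-6) = 29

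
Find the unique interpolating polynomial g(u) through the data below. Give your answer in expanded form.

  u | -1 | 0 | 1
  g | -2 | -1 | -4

g(u) = -2u^2 - u - 1

L_0(u) = u(u - 1) / [2] = (1/2)u^2 - (1/2)u
L_1(u) = (u + 1)(u - 1) / [-1] = -u^2 + 1
L_2(u) = (u + 1)u / [2] = (1/2)u^2 + (1/2)u
g(u) = (-2)·L_0 + (-1)·L_1 + (-4)·L_2
  (-2)·L_0(u) = -u^2 + u
  (-1)·L_1(u) = u^2 - 1
  (-4)·L_2(u) = -2u^2 - 2u
Adding term by term: -2u^2 - u - 1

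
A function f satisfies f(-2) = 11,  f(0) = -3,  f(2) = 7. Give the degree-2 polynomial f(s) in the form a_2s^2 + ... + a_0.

L_0(s) = s(s - 2) / [8] = (1/8)s^2 - (1/4)s
L_1(s) = (s + 2)(s - 2) / [-4] = -(1/4)s^2 + 1
L_2(s) = (s + 2)s / [8] = (1/8)s^2 + (1/4)s
f(s) = 11·L_0 + (-3)·L_1 + 7·L_2
  11·L_0(s) = (11/8)s^2 - (11/4)s
  (-3)·L_1(s) = (3/4)s^2 - 3
  7·L_2(s) = (7/8)s^2 + (7/4)s
Adding term by term: 3s^2 - s - 3

f(s) = 3s^2 - s - 3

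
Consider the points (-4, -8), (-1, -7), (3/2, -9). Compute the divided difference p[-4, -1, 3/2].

-34/165

p[-4,-1] = (-7 - (-8)) / (-1 - (-4)) = 1/3
p[-1,3/2] = (-9 - (-7)) / (3/2 - (-1)) = -4/5
p[-4,-1,3/2] = (-4/5 - 1/3) / (3/2 - (-4)) = -34/165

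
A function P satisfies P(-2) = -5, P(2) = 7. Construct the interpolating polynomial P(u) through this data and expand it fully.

Build the Lagrange basis polynomials:
L_0(u) = (u - 2) / [-4] = -(1/4)u + 1/2
L_1(u) = (u + 2) / [4] = (1/4)u + 1/2
P(u) = (-5)·L_0 + 7·L_1
  (-5)·L_0(u) = (5/4)u - 5/2
  7·L_1(u) = (7/4)u + 7/2
Adding term by term: 3u + 1

P(u) = 3u + 1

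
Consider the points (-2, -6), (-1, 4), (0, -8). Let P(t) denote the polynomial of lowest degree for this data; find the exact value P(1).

-42

Evaluate each Lagrange basis at t = 1:
L_0(1) = (2)·(1)/[(-1)·(-2)] = 1
L_1(1) = (3)·(1)/[(1)·(-1)] = -3
L_2(1) = (3)·(2)/[(2)·(1)] = 3
Sum: (-6)·(1) + 4·(-3) + (-8)·(3) = -42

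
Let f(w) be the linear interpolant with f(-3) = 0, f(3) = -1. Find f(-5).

1/3

L_0(-5) = (-8)/[(-6)] = 4/3
L_1(-5) = (-2)/[(6)] = -1/3
Sum: 0 + (-1)·(-1/3) = 1/3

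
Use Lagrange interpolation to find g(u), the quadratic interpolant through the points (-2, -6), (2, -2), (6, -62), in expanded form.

g(u) = -2u^2 + u + 4

Build the Lagrange basis polynomials:
L_0(u) = (u - 2)(u - 6) / [32] = (1/32)u^2 - (1/4)u + 3/8
L_1(u) = (u + 2)(u - 6) / [-16] = -(1/16)u^2 + (1/4)u + 3/4
L_2(u) = (u + 2)(u - 2) / [32] = (1/32)u^2 - 1/8
g(u) = (-6)·L_0 + (-2)·L_1 + (-62)·L_2
  (-6)·L_0(u) = -(3/16)u^2 + (3/2)u - 9/4
  (-2)·L_1(u) = (1/8)u^2 - (1/2)u - 3/2
  (-62)·L_2(u) = -(31/16)u^2 + 31/4
Adding term by term: -2u^2 + u + 4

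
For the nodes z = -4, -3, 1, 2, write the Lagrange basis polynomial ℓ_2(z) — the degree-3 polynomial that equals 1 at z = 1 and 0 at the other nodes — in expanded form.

ℓ_2(z) = (z + 4)(z + 3)(z - 2) / [(5)·(4)·(-1)]
       = (z^3 + 5z^2 - 2z - 24) / (-20)

ℓ_2(z) = -(1/20)z^3 - (1/4)z^2 + (1/10)z + 6/5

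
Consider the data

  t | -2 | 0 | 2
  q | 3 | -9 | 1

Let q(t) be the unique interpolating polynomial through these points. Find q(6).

87

Using Newton's divided-difference form:
q[-2,0] = (-9 - 3) / (0 - (-2)) = -6
q[0,2] = (1 - (-9)) / (2 - 0) = 5
q[-2,0,2] = (5 - (-6)) / (2 - (-2)) = 11/4
q(6) = 3 + (-6)·(8) + (11/4)·(8)·(6) = 87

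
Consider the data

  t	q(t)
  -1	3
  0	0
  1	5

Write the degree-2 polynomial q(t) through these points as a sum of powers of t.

Newton's divided differences:
q[-1,0] = (0 - 3) / (0 - (-1)) = -3
q[0,1] = (5 - 0) / (1 - 0) = 5
q[-1,0,1] = (5 - (-3)) / (1 - (-1)) = 4
q(t) = 3 + (-3)·(t + 1) + 4·(t + 1)t
Expanding: q(t) = 4t^2 + t

q(t) = 4t^2 + t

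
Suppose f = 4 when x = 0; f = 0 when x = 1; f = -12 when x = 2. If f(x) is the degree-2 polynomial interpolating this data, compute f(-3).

-32

Evaluate each Lagrange basis at x = -3:
L_0(-3) = (-4)·(-5)/[(-1)·(-2)] = 10
L_1(-3) = (-3)·(-5)/[(1)·(-1)] = -15
L_2(-3) = (-3)·(-4)/[(2)·(1)] = 6
Sum: 4·(10) + 0 + (-12)·(6) = -32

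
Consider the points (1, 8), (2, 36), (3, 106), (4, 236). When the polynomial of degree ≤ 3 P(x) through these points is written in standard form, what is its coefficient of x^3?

3

L_0(x) = (x - 2)(x - 3)(x - 4) / [-6] = -(1/6)x^3 + (3/2)x^2 - (13/3)x + 4
L_1(x) = (x - 1)(x - 3)(x - 4) / [2] = (1/2)x^3 - 4x^2 + (19/2)x - 6
L_2(x) = (x - 1)(x - 2)(x - 4) / [-2] = -(1/2)x^3 + (7/2)x^2 - 7x + 4
L_3(x) = (x - 1)(x - 2)(x - 3) / [6] = (1/6)x^3 - x^2 + (11/6)x - 1
P(x) = 8·L_0 + 36·L_1 + 106·L_2 + 236·L_3
Only the coefficient of x^3 is needed; take it from each L_i and combine:
8·(-1/6) + 36·(1/2) + 106·(-1/2) + 236·(1/6) = 3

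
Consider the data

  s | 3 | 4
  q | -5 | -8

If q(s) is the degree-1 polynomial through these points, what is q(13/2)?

L_0(13/2) = (5/2)/[(-1)] = -5/2
L_1(13/2) = (7/2)/[(1)] = 7/2
Sum: (-5)·(-5/2) + (-8)·(7/2) = -31/2

-31/2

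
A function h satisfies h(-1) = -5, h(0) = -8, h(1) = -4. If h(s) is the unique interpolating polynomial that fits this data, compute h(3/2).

L_0(3/2) = (3/2)·(1/2)/[(-1)·(-2)] = 3/8
L_1(3/2) = (5/2)·(1/2)/[(1)·(-1)] = -5/4
L_2(3/2) = (5/2)·(3/2)/[(2)·(1)] = 15/8
Sum: (-5)·(3/8) + (-8)·(-5/4) + (-4)·(15/8) = 5/8

5/8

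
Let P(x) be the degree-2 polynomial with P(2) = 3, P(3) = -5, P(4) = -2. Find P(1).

Evaluate each Lagrange basis at x = 1:
L_0(1) = (-2)·(-3)/[(-1)·(-2)] = 3
L_1(1) = (-1)·(-3)/[(1)·(-1)] = -3
L_2(1) = (-1)·(-2)/[(2)·(1)] = 1
Sum: 3·(3) + (-5)·(-3) + (-2)·(1) = 22

22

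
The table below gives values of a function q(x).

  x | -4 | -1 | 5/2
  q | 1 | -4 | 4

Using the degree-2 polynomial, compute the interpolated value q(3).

248/39

Evaluate each Lagrange basis at x = 3:
L_0(3) = (4)·(1/2)/[(-3)·(-13/2)] = 4/39
L_1(3) = (7)·(1/2)/[(3)·(-7/2)] = -1/3
L_2(3) = (7)·(4)/[(13/2)·(7/2)] = 16/13
Sum: 1·(4/39) + (-4)·(-1/3) + 4·(16/13) = 248/39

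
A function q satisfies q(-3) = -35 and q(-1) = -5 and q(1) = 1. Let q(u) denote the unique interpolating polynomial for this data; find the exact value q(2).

L_0(2) = (3)·(1)/[(-2)·(-4)] = 3/8
L_1(2) = (5)·(1)/[(2)·(-2)] = -5/4
L_2(2) = (5)·(3)/[(4)·(2)] = 15/8
Sum: (-35)·(3/8) + (-5)·(-5/4) + 1·(15/8) = -5

-5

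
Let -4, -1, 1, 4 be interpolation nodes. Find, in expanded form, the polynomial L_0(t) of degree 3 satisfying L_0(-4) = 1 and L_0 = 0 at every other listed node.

L_0(t) = -(1/120)t^3 + (1/30)t^2 + (1/120)t - 1/30

L_0(t) = (t + 1)(t - 1)(t - 4) / [(-3)·(-5)·(-8)]
       = (t^3 - 4t^2 - t + 4) / (-120)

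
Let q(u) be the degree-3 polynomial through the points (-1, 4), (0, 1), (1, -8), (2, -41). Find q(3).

-116

Evaluate each Lagrange basis at u = 3:
L_0(3) = (3)·(2)·(1)/[(-1)·(-2)·(-3)] = -1
L_1(3) = (4)·(2)·(1)/[(1)·(-1)·(-2)] = 4
L_2(3) = (4)·(3)·(1)/[(2)·(1)·(-1)] = -6
L_3(3) = (4)·(3)·(2)/[(3)·(2)·(1)] = 4
Sum: 4·(-1) + 1·(4) + (-8)·(-6) + (-41)·(4) = -116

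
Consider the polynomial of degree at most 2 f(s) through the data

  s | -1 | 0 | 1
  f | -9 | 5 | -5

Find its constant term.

L_0(s) = s(s - 1) / [2] = (1/2)s^2 - (1/2)s
L_1(s) = (s + 1)(s - 1) / [-1] = -s^2 + 1
L_2(s) = (s + 1)s / [2] = (1/2)s^2 + (1/2)s
f(s) = (-9)·L_0 + 5·L_1 + (-5)·L_2
Only the constant term is needed; take it from each L_i and combine:
(-9)·(0) + 5·(1) + (-5)·(0) = 5

5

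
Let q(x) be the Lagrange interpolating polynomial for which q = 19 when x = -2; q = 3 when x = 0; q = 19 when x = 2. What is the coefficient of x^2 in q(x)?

L_0(x) = x(x - 2) / [8] = (1/8)x^2 - (1/4)x
L_1(x) = (x + 2)(x - 2) / [-4] = -(1/4)x^2 + 1
L_2(x) = (x + 2)x / [8] = (1/8)x^2 + (1/4)x
q(x) = 19·L_0 + 3·L_1 + 19·L_2
Only the coefficient of x^2 is needed; take it from each L_i and combine:
19·(1/8) + 3·(-1/4) + 19·(1/8) = 4

4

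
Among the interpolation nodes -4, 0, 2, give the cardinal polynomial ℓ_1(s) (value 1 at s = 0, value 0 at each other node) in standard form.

ℓ_1(s) = (s + 4)(s - 2) / [(4)·(-2)]
       = (s^2 + 2s - 8) / (-8)

ℓ_1(s) = -(1/8)s^2 - (1/4)s + 1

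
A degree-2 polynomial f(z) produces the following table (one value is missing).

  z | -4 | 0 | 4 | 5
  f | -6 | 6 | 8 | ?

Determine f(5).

The 3 known values determine f uniquely (degree ≤ 2).
Evaluate each Lagrange basis at z = 5:
L_0(5) = (5)·(1)/[(-4)·(-8)] = 5/32
L_1(5) = (9)·(1)/[(4)·(-4)] = -9/16
L_2(5) = (9)·(5)/[(8)·(4)] = 45/32
Sum: (-6)·(5/32) + 6·(-9/16) + 8·(45/32) = 111/16

111/16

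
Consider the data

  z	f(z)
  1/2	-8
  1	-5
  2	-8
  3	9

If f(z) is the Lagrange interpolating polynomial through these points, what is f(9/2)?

156

Evaluate each Lagrange basis at z = 9/2:
L_0(9/2) = (7/2)·(5/2)·(3/2)/[(-1/2)·(-3/2)·(-5/2)] = -7
L_1(9/2) = (4)·(5/2)·(3/2)/[(1/2)·(-1)·(-2)] = 15
L_2(9/2) = (4)·(7/2)·(3/2)/[(3/2)·(1)·(-1)] = -14
L_3(9/2) = (4)·(7/2)·(5/2)/[(5/2)·(2)·(1)] = 7
Sum: (-8)·(-7) + (-5)·(15) + (-8)·(-14) + 9·(7) = 156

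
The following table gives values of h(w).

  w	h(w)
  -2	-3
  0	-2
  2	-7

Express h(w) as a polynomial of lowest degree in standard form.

h(w) = -(3/4)w^2 - w - 2

Newton's divided differences:
h[-2,0] = (-2 - (-3)) / (0 - (-2)) = 1/2
h[0,2] = (-7 - (-2)) / (2 - 0) = -5/2
h[-2,0,2] = (-5/2 - 1/2) / (2 - (-2)) = -3/4
h(w) = -3 + (1/2)·(w + 2) + (-3/4)·(w + 2)w
Expanding: h(w) = -(3/4)w^2 - w - 2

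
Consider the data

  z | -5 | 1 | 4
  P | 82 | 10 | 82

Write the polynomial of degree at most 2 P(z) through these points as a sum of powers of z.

P(z) = 4z^2 + 4z + 2

L_0(z) = (z - 1)(z - 4) / [54] = (1/54)z^2 - (5/54)z + 2/27
L_1(z) = (z + 5)(z - 4) / [-18] = -(1/18)z^2 - (1/18)z + 10/9
L_2(z) = (z + 5)(z - 1) / [27] = (1/27)z^2 + (4/27)z - 5/27
P(z) = 82·L_0 + 10·L_1 + 82·L_2
  82·L_0(z) = (41/27)z^2 - (205/27)z + 164/27
  10·L_1(z) = -(5/9)z^2 - (5/9)z + 100/9
  82·L_2(z) = (82/27)z^2 + (328/27)z - 410/27
Adding term by term: 4z^2 + 4z + 2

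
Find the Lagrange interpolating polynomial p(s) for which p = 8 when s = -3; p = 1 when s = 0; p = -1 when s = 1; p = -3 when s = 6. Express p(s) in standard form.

L_0(s) = s(s - 1)(s - 6) / [-108] = -(1/108)s^3 + (7/108)s^2 - (1/18)s
L_1(s) = (s + 3)(s - 1)(s - 6) / [18] = (1/18)s^3 - (2/9)s^2 - (5/6)s + 1
L_2(s) = (s + 3)s(s - 6) / [-20] = -(1/20)s^3 + (3/20)s^2 + (9/10)s
L_3(s) = (s + 3)s(s - 1) / [270] = (1/270)s^3 + (1/135)s^2 - (1/90)s
p(s) = 8·L_0 + 1·L_1 + (-1)·L_2 + (-3)·L_3
  8·L_0(s) = -(2/27)s^3 + (14/27)s^2 - (4/9)s
  1·L_1(s) = (1/18)s^3 - (2/9)s^2 - (5/6)s + 1
  (-1)·L_2(s) = (1/20)s^3 - (3/20)s^2 - (9/10)s
  (-3)·L_3(s) = -(1/90)s^3 - (1/45)s^2 + (1/30)s
Adding term by term: (11/540)s^3 + (67/540)s^2 - (193/90)s + 1

p(s) = (11/540)s^3 + (67/540)s^2 - (193/90)s + 1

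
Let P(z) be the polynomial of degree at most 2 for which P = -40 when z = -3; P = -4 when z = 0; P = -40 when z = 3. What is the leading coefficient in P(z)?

-4

Build the Lagrange basis polynomials:
L_0(z) = z(z - 3) / [18] = (1/18)z^2 - (1/6)z
L_1(z) = (z + 3)(z - 3) / [-9] = -(1/9)z^2 + 1
L_2(z) = (z + 3)z / [18] = (1/18)z^2 + (1/6)z
P(z) = (-40)·L_0 + (-4)·L_1 + (-40)·L_2
Only the coefficient of z^2 is needed; take it from each L_i and combine:
(-40)·(1/18) + (-4)·(-1/9) + (-40)·(1/18) = -4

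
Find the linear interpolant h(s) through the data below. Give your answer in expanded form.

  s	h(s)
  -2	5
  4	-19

h(s) = -4s - 3

L_0(s) = (s - 4) / [-6] = -(1/6)s + 2/3
L_1(s) = (s + 2) / [6] = (1/6)s + 1/3
h(s) = 5·L_0 + (-19)·L_1
  5·L_0(s) = -(5/6)s + 10/3
  (-19)·L_1(s) = -(19/6)s - 19/3
Adding term by term: -4s - 3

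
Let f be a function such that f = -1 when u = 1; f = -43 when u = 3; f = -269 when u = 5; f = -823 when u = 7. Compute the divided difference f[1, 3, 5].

f[1,3] = (-43 - (-1)) / (3 - 1) = -21
f[3,5] = (-269 - (-43)) / (5 - 3) = -113
f[1,3,5] = (-113 - (-21)) / (5 - 1) = -23

-23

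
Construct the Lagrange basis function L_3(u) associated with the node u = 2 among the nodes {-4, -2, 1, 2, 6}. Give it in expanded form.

L_3(u) = (u + 4)(u + 2)(u - 1)(u - 6) / [(6)·(4)·(1)·(-4)]
       = (u^4 - u^3 - 28u^2 - 20u + 48) / (-96)

L_3(u) = -(1/96)u^4 + (1/96)u^3 + (7/24)u^2 + (5/24)u - 1/2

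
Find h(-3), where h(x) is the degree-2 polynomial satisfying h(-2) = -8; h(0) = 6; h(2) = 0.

-45/2

L_0(-3) = (-3)·(-5)/[(-2)·(-4)] = 15/8
L_1(-3) = (-1)·(-5)/[(2)·(-2)] = -5/4
L_2(-3) = (-1)·(-3)/[(4)·(2)] = 3/8
Sum: (-8)·(15/8) + 6·(-5/4) + 0 = -45/2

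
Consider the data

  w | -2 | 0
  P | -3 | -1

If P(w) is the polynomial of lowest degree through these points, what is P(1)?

Evaluate each Lagrange basis at w = 1:
L_0(1) = (1)/[(-2)] = -1/2
L_1(1) = (3)/[(2)] = 3/2
Sum: (-3)·(-1/2) + (-1)·(3/2) = 0

0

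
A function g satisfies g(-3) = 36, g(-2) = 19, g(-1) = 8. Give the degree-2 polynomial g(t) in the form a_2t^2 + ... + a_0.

g(t) = 3t^2 - 2t + 3

L_0(t) = (t + 2)(t + 1) / [2] = (1/2)t^2 + (3/2)t + 1
L_1(t) = (t + 3)(t + 1) / [-1] = -t^2 - 4t - 3
L_2(t) = (t + 3)(t + 2) / [2] = (1/2)t^2 + (5/2)t + 3
g(t) = 36·L_0 + 19·L_1 + 8·L_2
  36·L_0(t) = 18t^2 + 54t + 36
  19·L_1(t) = -19t^2 - 76t - 57
  8·L_2(t) = 4t^2 + 20t + 24
Adding term by term: 3t^2 - 2t + 3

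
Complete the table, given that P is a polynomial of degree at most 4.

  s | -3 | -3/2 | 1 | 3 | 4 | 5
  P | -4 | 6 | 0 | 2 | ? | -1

The 5 known values determine P uniquely (degree ≤ 4).
L_0(4) = (11/2)·(3)·(1)·(-1)/[(-3/2)·(-4)·(-6)·(-8)] = -11/192
L_1(4) = (7)·(3)·(1)·(-1)/[(3/2)·(-5/2)·(-9/2)·(-13/2)] = 112/585
L_2(4) = (7)·(11/2)·(1)·(-1)/[(4)·(5/2)·(-2)·(-4)] = -77/160
L_3(4) = (7)·(11/2)·(3)·(-1)/[(6)·(9/2)·(2)·(-2)] = 77/72
L_4(4) = (7)·(11/2)·(3)·(1)/[(8)·(13/2)·(4)·(2)] = 231/832
Sum: (-4)·(-11/192) + 6·(112/585) + 0 + 2·(77/72) + (-1)·(231/832) = 121273/37440

121273/37440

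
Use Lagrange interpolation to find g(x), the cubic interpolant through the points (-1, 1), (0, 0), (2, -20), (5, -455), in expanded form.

Build the Lagrange basis polynomials:
L_0(x) = x(x - 2)(x - 5) / [-18] = -(1/18)x^3 + (7/18)x^2 - (5/9)x
L_1(x) = (x + 1)(x - 2)(x - 5) / [10] = (1/10)x^3 - (3/5)x^2 + (3/10)x + 1
L_2(x) = (x + 1)x(x - 5) / [-18] = -(1/18)x^3 + (2/9)x^2 + (5/18)x
L_3(x) = (x + 1)x(x - 2) / [90] = (1/90)x^3 - (1/90)x^2 - (1/45)x
g(x) = 1·L_0 + 0·L_1 + (-20)·L_2 + (-455)·L_3
  1·L_0(x) = -(1/18)x^3 + (7/18)x^2 - (5/9)x
  0·L_1(x) = 0
  (-20)·L_2(x) = (10/9)x^3 - (40/9)x^2 - (50/9)x
  (-455)·L_3(x) = -(91/18)x^3 + (91/18)x^2 + (91/9)x
Adding term by term: -4x^3 + x^2 + 4x

g(x) = -4x^3 + x^2 + 4x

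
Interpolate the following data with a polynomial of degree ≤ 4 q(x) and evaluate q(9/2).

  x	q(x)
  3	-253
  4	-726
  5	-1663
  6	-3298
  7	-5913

-1123

Evaluate each Lagrange basis at x = 9/2:
L_0(9/2) = (1/2)·(-1/2)·(-3/2)·(-5/2)/[(-1)·(-2)·(-3)·(-4)] = -5/128
L_1(9/2) = (3/2)·(-1/2)·(-3/2)·(-5/2)/[(1)·(-1)·(-2)·(-3)] = 15/32
L_2(9/2) = (3/2)·(1/2)·(-3/2)·(-5/2)/[(2)·(1)·(-1)·(-2)] = 45/64
L_3(9/2) = (3/2)·(1/2)·(-1/2)·(-5/2)/[(3)·(2)·(1)·(-1)] = -5/32
L_4(9/2) = (3/2)·(1/2)·(-1/2)·(-3/2)/[(4)·(3)·(2)·(1)] = 3/128
Sum: (-253)·(-5/128) + (-726)·(15/32) + (-1663)·(45/64) + (-3298)·(-5/32) + (-5913)·(3/128) = -1123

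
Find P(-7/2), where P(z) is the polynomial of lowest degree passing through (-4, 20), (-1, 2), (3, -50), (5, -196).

81/8

Using Newton's divided-difference form:
P[-4,-1] = (2 - 20) / (-1 - (-4)) = -6
P[-1,3] = (-50 - 2) / (3 - (-1)) = -13
P[3,5] = (-196 - (-50)) / (5 - 3) = -73
P[-4,-1,3] = (-13 - (-6)) / (3 - (-4)) = -1
P[-1,3,5] = (-73 - (-13)) / (5 - (-1)) = -10
P[-4,-1,3,5] = (-10 - (-1)) / (5 - (-4)) = -1
P(-7/2) = 20 + (-6)·(1/2) + (-1)·(1/2)·(-5/2) + (-1)·(1/2)·(-5/2)·(-13/2) = 81/8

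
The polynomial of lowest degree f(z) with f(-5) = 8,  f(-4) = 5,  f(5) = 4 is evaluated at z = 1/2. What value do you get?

Using Newton's divided-difference form:
f[-5,-4] = (5 - 8) / (-4 - (-5)) = -3
f[-4,5] = (4 - 5) / (5 - (-4)) = -1/9
f[-5,-4,5] = (-1/9 - (-3)) / (5 - (-5)) = 13/45
f(1/2) = 8 + (-3)·(11/2) + (13/45)·(11/2)·(9/2) = -27/20

-27/20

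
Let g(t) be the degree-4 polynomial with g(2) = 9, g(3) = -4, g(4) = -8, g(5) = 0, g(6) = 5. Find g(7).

L_0(7) = (4)·(3)·(2)·(1)/[(-1)·(-2)·(-3)·(-4)] = 1
L_1(7) = (5)·(3)·(2)·(1)/[(1)·(-1)·(-2)·(-3)] = -5
L_2(7) = (5)·(4)·(2)·(1)/[(2)·(1)·(-1)·(-2)] = 10
L_3(7) = (5)·(4)·(3)·(1)/[(3)·(2)·(1)·(-1)] = -10
L_4(7) = (5)·(4)·(3)·(2)/[(4)·(3)·(2)·(1)] = 5
Sum: 9·(1) + (-4)·(-5) + (-8)·(10) + 0 + 5·(5) = -26

-26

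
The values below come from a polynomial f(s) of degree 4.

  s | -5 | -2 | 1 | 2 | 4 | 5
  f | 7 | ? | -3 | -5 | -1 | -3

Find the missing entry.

77/3

The 5 known values determine f uniquely (degree ≤ 4).
Evaluate each Lagrange basis at s = -2:
L_0(-2) = (-3)·(-4)·(-6)·(-7)/[(-6)·(-7)·(-9)·(-10)] = 2/15
L_1(-2) = (3)·(-4)·(-6)·(-7)/[(6)·(-1)·(-3)·(-4)] = 7
L_2(-2) = (3)·(-3)·(-6)·(-7)/[(7)·(1)·(-2)·(-3)] = -9
L_3(-2) = (3)·(-3)·(-4)·(-7)/[(9)·(3)·(2)·(-1)] = 14/3
L_4(-2) = (3)·(-3)·(-4)·(-6)/[(10)·(4)·(3)·(1)] = -9/5
Sum: 7·(2/15) + (-3)·(7) + (-5)·(-9) + (-1)·(14/3) + (-3)·(-9/5) = 77/3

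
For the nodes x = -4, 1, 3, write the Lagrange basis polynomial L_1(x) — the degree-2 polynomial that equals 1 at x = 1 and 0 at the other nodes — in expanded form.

L_1(x) = (x + 4)(x - 3) / [(5)·(-2)]
       = (x^2 + x - 12) / (-10)

L_1(x) = -(1/10)x^2 - (1/10)x + 6/5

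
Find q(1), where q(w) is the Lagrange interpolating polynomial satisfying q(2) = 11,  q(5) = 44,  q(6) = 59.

Evaluate each Lagrange basis at w = 1:
L_0(1) = (-4)·(-5)/[(-3)·(-4)] = 5/3
L_1(1) = (-1)·(-5)/[(3)·(-1)] = -5/3
L_2(1) = (-1)·(-4)/[(4)·(1)] = 1
Sum: 11·(5/3) + 44·(-5/3) + 59·(1) = 4

4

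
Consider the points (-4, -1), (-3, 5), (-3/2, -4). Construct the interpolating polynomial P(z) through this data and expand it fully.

Newton's divided differences:
P[-4,-3] = (5 - (-1)) / (-3 - (-4)) = 6
P[-3,-3/2] = (-4 - 5) / (-3/2 - (-3)) = -6
P[-4,-3,-3/2] = (-6 - 6) / (-3/2 - (-4)) = -24/5
P(z) = -1 + 6·(z + 4) + (-24/5)·(z + 4)(z + 3)
Expanding: P(z) = -(24/5)z^2 - (138/5)z - 173/5

P(z) = -(24/5)z^2 - (138/5)z - 173/5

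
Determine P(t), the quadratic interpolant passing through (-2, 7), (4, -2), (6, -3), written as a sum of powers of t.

P(t) = (1/8)t^2 - (7/4)t + 3

L_0(t) = (t - 4)(t - 6) / [48] = (1/48)t^2 - (5/24)t + 1/2
L_1(t) = (t + 2)(t - 6) / [-12] = -(1/12)t^2 + (1/3)t + 1
L_2(t) = (t + 2)(t - 4) / [16] = (1/16)t^2 - (1/8)t - 1/2
P(t) = 7·L_0 + (-2)·L_1 + (-3)·L_2
  7·L_0(t) = (7/48)t^2 - (35/24)t + 7/2
  (-2)·L_1(t) = (1/6)t^2 - (2/3)t - 2
  (-3)·L_2(t) = -(3/16)t^2 + (3/8)t + 3/2
Adding term by term: (1/8)t^2 - (7/4)t + 3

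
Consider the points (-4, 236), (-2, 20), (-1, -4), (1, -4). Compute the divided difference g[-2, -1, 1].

g[-2,-1] = (-4 - 20) / (-1 - (-2)) = -24
g[-1,1] = (-4 - (-4)) / (1 - (-1)) = 0
g[-2,-1,1] = (0 - (-24)) / (1 - (-2)) = 8

8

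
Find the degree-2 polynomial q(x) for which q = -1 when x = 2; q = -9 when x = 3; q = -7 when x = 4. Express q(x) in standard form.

Newton's divided differences:
q[2,3] = (-9 - (-1)) / (3 - 2) = -8
q[3,4] = (-7 - (-9)) / (4 - 3) = 2
q[2,3,4] = (2 - (-8)) / (4 - 2) = 5
q(x) = -1 + (-8)·(x - 2) + 5·(x - 2)(x - 3)
Expanding: q(x) = 5x^2 - 33x + 45

q(x) = 5x^2 - 33x + 45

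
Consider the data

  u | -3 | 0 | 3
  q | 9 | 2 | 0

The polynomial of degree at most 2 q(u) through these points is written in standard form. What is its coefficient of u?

-3/2

Build the Lagrange basis polynomials:
L_0(u) = u(u - 3) / [18] = (1/18)u^2 - (1/6)u
L_1(u) = (u + 3)(u - 3) / [-9] = -(1/9)u^2 + 1
L_2(u) = (u + 3)u / [18] = (1/18)u^2 + (1/6)u
q(u) = 9·L_0 + 2·L_1 + 0·L_2
Only the coefficient of u is needed; take it from each L_i and combine:
9·(-1/6) + 2·(0) + 0·(1/6) = -3/2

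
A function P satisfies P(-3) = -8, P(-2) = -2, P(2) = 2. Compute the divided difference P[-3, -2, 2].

-1

P[-3,-2] = (-2 - (-8)) / (-2 - (-3)) = 6
P[-2,2] = (2 - (-2)) / (2 - (-2)) = 1
P[-3,-2,2] = (1 - 6) / (2 - (-3)) = -1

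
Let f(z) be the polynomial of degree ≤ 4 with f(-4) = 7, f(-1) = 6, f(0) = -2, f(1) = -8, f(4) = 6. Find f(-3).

L_0(-3) = (-2)·(-3)·(-4)·(-7)/[(-3)·(-4)·(-5)·(-8)] = 7/20
L_1(-3) = (1)·(-3)·(-4)·(-7)/[(3)·(-1)·(-2)·(-5)] = 14/5
L_2(-3) = (1)·(-2)·(-4)·(-7)/[(4)·(1)·(-1)·(-4)] = -7/2
L_3(-3) = (1)·(-2)·(-3)·(-7)/[(5)·(2)·(1)·(-3)] = 7/5
L_4(-3) = (1)·(-2)·(-3)·(-4)/[(8)·(5)·(4)·(3)] = -1/20
Sum: 7·(7/20) + 6·(14/5) + (-2)·(-7/2) + (-8)·(7/5) + 6·(-1/20) = 59/4

59/4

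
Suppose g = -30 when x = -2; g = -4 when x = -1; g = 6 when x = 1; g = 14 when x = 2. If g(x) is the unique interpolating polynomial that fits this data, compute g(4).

96

Evaluate each Lagrange basis at x = 4:
L_0(4) = (5)·(3)·(2)/[(-1)·(-3)·(-4)] = -5/2
L_1(4) = (6)·(3)·(2)/[(1)·(-2)·(-3)] = 6
L_2(4) = (6)·(5)·(2)/[(3)·(2)·(-1)] = -10
L_3(4) = (6)·(5)·(3)/[(4)·(3)·(1)] = 15/2
Sum: (-30)·(-5/2) + (-4)·(6) + 6·(-10) + 14·(15/2) = 96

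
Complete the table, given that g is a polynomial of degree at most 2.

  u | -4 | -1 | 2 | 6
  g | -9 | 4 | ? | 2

The 3 known values determine g uniquely (degree ≤ 2).
Evaluate each Lagrange basis at u = 2:
L_0(2) = (3)·(-4)/[(-3)·(-10)] = -2/5
L_1(2) = (6)·(-4)/[(3)·(-7)] = 8/7
L_2(2) = (6)·(3)/[(10)·(7)] = 9/35
Sum: (-9)·(-2/5) + 4·(8/7) + 2·(9/35) = 304/35

304/35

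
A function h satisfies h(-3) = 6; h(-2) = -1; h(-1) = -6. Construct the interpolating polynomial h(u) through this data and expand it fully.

h(u) = u^2 - 2u - 9

Build the Lagrange basis polynomials:
L_0(u) = (u + 2)(u + 1) / [2] = (1/2)u^2 + (3/2)u + 1
L_1(u) = (u + 3)(u + 1) / [-1] = -u^2 - 4u - 3
L_2(u) = (u + 3)(u + 2) / [2] = (1/2)u^2 + (5/2)u + 3
h(u) = 6·L_0 + (-1)·L_1 + (-6)·L_2
  6·L_0(u) = 3u^2 + 9u + 6
  (-1)·L_1(u) = u^2 + 4u + 3
  (-6)·L_2(u) = -3u^2 - 15u - 18
Adding term by term: u^2 - 2u - 9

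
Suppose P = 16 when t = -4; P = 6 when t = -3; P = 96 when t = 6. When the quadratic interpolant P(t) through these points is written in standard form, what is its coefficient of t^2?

Build the Lagrange basis polynomials:
L_0(t) = (t + 3)(t - 6) / [10] = (1/10)t^2 - (3/10)t - 9/5
L_1(t) = (t + 4)(t - 6) / [-9] = -(1/9)t^2 + (2/9)t + 8/3
L_2(t) = (t + 4)(t + 3) / [90] = (1/90)t^2 + (7/90)t + 2/15
P(t) = 16·L_0 + 6·L_1 + 96·L_2
Only the coefficient of t^2 is needed; take it from each L_i and combine:
16·(1/10) + 6·(-1/9) + 96·(1/90) = 2

2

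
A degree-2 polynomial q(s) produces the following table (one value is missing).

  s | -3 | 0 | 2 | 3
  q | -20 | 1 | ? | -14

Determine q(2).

-5

The 3 known values determine q uniquely (degree ≤ 2).
Evaluate each Lagrange basis at s = 2:
L_0(2) = (2)·(-1)/[(-3)·(-6)] = -1/9
L_1(2) = (5)·(-1)/[(3)·(-3)] = 5/9
L_2(2) = (5)·(2)/[(6)·(3)] = 5/9
Sum: (-20)·(-1/9) + 1·(5/9) + (-14)·(5/9) = -5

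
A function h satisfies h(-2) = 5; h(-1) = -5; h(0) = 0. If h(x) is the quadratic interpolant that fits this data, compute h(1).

Evaluate each Lagrange basis at x = 1:
L_0(1) = (2)·(1)/[(-1)·(-2)] = 1
L_1(1) = (3)·(1)/[(1)·(-1)] = -3
L_2(1) = (3)·(2)/[(2)·(1)] = 3
Sum: 5·(1) + (-5)·(-3) + 0 = 20

20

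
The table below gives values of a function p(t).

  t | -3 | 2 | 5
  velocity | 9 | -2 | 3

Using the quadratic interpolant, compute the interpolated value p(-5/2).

Evaluate each Lagrange basis at t = -5/2:
L_0(-5/2) = (-9/2)·(-15/2)/[(-5)·(-8)] = 27/32
L_1(-5/2) = (1/2)·(-15/2)/[(5)·(-3)] = 1/4
L_2(-5/2) = (1/2)·(-9/2)/[(8)·(3)] = -3/32
Sum: 9·(27/32) + (-2)·(1/4) + 3·(-3/32) = 109/16

109/16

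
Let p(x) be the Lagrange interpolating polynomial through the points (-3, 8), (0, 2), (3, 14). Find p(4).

22

Evaluate each Lagrange basis at x = 4:
L_0(4) = (4)·(1)/[(-3)·(-6)] = 2/9
L_1(4) = (7)·(1)/[(3)·(-3)] = -7/9
L_2(4) = (7)·(4)/[(6)·(3)] = 14/9
Sum: 8·(2/9) + 2·(-7/9) + 14·(14/9) = 22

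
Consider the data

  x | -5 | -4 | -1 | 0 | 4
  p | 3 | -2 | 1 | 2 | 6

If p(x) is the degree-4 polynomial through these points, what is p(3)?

Evaluate each Lagrange basis at x = 3:
L_0(3) = (7)·(4)·(3)·(-1)/[(-1)·(-4)·(-5)·(-9)] = -7/15
L_1(3) = (8)·(4)·(3)·(-1)/[(1)·(-3)·(-4)·(-8)] = 1
L_2(3) = (8)·(7)·(3)·(-1)/[(4)·(3)·(-1)·(-5)] = -14/5
L_3(3) = (8)·(7)·(4)·(-1)/[(5)·(4)·(1)·(-4)] = 14/5
L_4(3) = (8)·(7)·(4)·(3)/[(9)·(8)·(5)·(4)] = 7/15
Sum: 3·(-7/15) + (-2)·(1) + 1·(-14/5) + 2·(14/5) + 6·(7/15) = 11/5

11/5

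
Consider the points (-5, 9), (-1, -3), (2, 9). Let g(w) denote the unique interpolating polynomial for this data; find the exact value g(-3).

-1

Using Newton's divided-difference form:
g[-5,-1] = (-3 - 9) / (-1 - (-5)) = -3
g[-1,2] = (9 - (-3)) / (2 - (-1)) = 4
g[-5,-1,2] = (4 - (-3)) / (2 - (-5)) = 1
g(-3) = 9 + (-3)·(2) + 1·(2)·(-2) = -1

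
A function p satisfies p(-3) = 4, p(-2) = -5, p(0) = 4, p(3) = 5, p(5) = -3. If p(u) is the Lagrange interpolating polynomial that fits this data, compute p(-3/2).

L_0(-3/2) = (1/2)·(-3/2)·(-9/2)·(-13/2)/[(-1)·(-3)·(-6)·(-8)] = -39/256
L_1(-3/2) = (3/2)·(-3/2)·(-9/2)·(-13/2)/[(1)·(-2)·(-5)·(-7)] = 1053/1120
L_2(-3/2) = (3/2)·(1/2)·(-9/2)·(-13/2)/[(3)·(2)·(-3)·(-5)] = 39/160
L_3(-3/2) = (3/2)·(1/2)·(-3/2)·(-13/2)/[(6)·(5)·(3)·(-2)] = -13/320
L_4(-3/2) = (3/2)·(1/2)·(-3/2)·(-9/2)/[(8)·(7)·(5)·(2)] = 81/8960
Sum: 4·(-39/256) + (-5)·(1053/1120) + 4·(39/160) + 5·(-13/320) + (-3)·(81/8960) = -40907/8960

-40907/8960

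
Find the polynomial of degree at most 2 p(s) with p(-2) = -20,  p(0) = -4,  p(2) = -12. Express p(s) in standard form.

p(s) = -3s^2 + 2s - 4

Newton's divided differences:
p[-2,0] = (-4 - (-20)) / (0 - (-2)) = 8
p[0,2] = (-12 - (-4)) / (2 - 0) = -4
p[-2,0,2] = (-4 - 8) / (2 - (-2)) = -3
p(s) = -20 + 8·(s + 2) + (-3)·(s + 2)s
Expanding: p(s) = -3s^2 + 2s - 4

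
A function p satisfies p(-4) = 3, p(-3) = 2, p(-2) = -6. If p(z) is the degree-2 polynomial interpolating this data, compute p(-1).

Using Newton's divided-difference form:
p[-4,-3] = (2 - 3) / (-3 - (-4)) = -1
p[-3,-2] = (-6 - 2) / (-2 - (-3)) = -8
p[-4,-3,-2] = (-8 - (-1)) / (-2 - (-4)) = -7/2
p(-1) = 3 + (-1)·(3) + (-7/2)·(3)·(2) = -21

-21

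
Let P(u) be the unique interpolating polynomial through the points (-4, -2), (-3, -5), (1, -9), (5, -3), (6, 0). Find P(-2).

-533/75

L_0(-2) = (1)·(-3)·(-7)·(-8)/[(-1)·(-5)·(-9)·(-10)] = -28/75
L_1(-2) = (2)·(-3)·(-7)·(-8)/[(1)·(-4)·(-8)·(-9)] = 7/6
L_2(-2) = (2)·(1)·(-7)·(-8)/[(5)·(4)·(-4)·(-5)] = 7/25
L_3(-2) = (2)·(1)·(-3)·(-8)/[(9)·(8)·(4)·(-1)] = -1/6
L_4(-2) = (2)·(1)·(-3)·(-7)/[(10)·(9)·(5)·(1)] = 7/75
Sum: (-2)·(-28/75) + (-5)·(7/6) + (-9)·(7/25) + (-3)·(-1/6) + 0 = -533/75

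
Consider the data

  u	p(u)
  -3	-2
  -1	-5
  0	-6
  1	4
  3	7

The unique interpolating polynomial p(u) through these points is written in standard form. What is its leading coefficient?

The leading coefficient equals the top divided difference p[-3,-1,0,1,3].
p[-3,-1] = (-5 - (-2)) / (-1 - (-3)) = -3/2
p[-1,0] = (-6 - (-5)) / (0 - (-1)) = -1
p[0,1] = (4 - (-6)) / (1 - 0) = 10
p[1,3] = (7 - 4) / (3 - 1) = 3/2
p[-3,-1,0] = (-1 - (-3/2)) / (0 - (-3)) = 1/6
p[-1,0,1] = (10 - (-1)) / (1 - (-1)) = 11/2
p[0,1,3] = (3/2 - 10) / (3 - 0) = -17/6
p[-3,-1,0,1] = (11/2 - 1/6) / (1 - (-3)) = 4/3
p[-1,0,1,3] = (-17/6 - 11/2) / (3 - (-1)) = -25/12
p[-3,-1,0,1,3] = (-25/12 - 4/3) / (3 - (-3)) = -41/72

-41/72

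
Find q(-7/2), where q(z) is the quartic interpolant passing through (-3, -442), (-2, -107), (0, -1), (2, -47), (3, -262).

Evaluate each Lagrange basis at z = -7/2:
L_0(-7/2) = (-3/2)·(-7/2)·(-11/2)·(-13/2)/[(-1)·(-3)·(-5)·(-6)] = 1001/480
L_1(-7/2) = (-1/2)·(-7/2)·(-11/2)·(-13/2)/[(1)·(-2)·(-4)·(-5)] = -1001/640
L_2(-7/2) = (-1/2)·(-3/2)·(-11/2)·(-13/2)/[(3)·(2)·(-2)·(-3)] = 143/192
L_3(-7/2) = (-1/2)·(-3/2)·(-7/2)·(-13/2)/[(5)·(4)·(2)·(-1)] = -273/640
L_4(-7/2) = (-1/2)·(-3/2)·(-7/2)·(-11/2)/[(6)·(5)·(3)·(1)] = 77/480
Sum: (-442)·(1001/480) + (-107)·(-1001/640) + (-1)·(143/192) + (-47)·(-273/640) + (-262)·(77/480) = -6217/8

-6217/8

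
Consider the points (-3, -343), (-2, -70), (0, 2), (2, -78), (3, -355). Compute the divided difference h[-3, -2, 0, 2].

h[-3,-2] = (-70 - (-343)) / (-2 - (-3)) = 273
h[-2,0] = (2 - (-70)) / (0 - (-2)) = 36
h[0,2] = (-78 - 2) / (2 - 0) = -40
h[-3,-2,0] = (36 - 273) / (0 - (-3)) = -79
h[-2,0,2] = (-40 - 36) / (2 - (-2)) = -19
h[-3,-2,0,2] = (-19 - (-79)) / (2 - (-3)) = 12

12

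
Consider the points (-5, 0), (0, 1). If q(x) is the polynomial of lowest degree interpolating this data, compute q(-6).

L_0(-6) = (-6)/[(-5)] = 6/5
L_1(-6) = (-1)/[(5)] = -1/5
Sum: 0 + 1·(-1/5) = -1/5

-1/5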